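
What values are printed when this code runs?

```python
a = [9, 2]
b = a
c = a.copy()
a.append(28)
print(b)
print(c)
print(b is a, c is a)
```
[9, 2, 28]
[9, 2]
True False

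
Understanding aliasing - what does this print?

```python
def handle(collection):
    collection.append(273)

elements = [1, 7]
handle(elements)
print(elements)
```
[1, 7, 273]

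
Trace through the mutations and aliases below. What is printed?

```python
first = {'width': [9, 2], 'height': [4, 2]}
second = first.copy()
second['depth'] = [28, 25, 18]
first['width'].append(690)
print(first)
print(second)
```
{'width': [9, 2, 690], 'height': [4, 2]}
{'width': [9, 2, 690], 'height': [4, 2], 'depth': [28, 25, 18]}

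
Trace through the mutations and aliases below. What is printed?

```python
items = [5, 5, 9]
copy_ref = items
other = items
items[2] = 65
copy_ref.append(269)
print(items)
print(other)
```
[5, 5, 65, 269]
[5, 5, 65, 269]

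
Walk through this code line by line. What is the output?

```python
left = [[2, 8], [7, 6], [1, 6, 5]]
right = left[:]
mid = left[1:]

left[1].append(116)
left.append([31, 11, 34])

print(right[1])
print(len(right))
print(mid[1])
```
[7, 6, 116]
3
[1, 6, 5]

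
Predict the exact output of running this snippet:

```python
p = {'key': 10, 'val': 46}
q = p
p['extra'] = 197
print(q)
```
{'key': 10, 'val': 46, 'extra': 197}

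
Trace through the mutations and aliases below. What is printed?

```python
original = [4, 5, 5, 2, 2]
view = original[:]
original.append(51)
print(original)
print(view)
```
[4, 5, 5, 2, 2, 51]
[4, 5, 5, 2, 2]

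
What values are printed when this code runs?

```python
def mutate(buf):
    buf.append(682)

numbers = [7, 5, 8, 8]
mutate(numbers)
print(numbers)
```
[7, 5, 8, 8, 682]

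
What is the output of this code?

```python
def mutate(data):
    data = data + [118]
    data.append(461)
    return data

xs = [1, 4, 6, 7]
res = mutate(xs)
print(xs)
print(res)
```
[1, 4, 6, 7]
[1, 4, 6, 7, 118, 461]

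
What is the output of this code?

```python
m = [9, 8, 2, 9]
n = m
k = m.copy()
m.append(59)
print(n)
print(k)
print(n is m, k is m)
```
[9, 8, 2, 9, 59]
[9, 8, 2, 9]
True False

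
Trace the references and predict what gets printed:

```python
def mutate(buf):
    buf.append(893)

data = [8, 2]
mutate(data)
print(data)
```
[8, 2, 893]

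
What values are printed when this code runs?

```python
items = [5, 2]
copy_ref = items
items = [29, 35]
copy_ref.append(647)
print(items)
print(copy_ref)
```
[29, 35]
[5, 2, 647]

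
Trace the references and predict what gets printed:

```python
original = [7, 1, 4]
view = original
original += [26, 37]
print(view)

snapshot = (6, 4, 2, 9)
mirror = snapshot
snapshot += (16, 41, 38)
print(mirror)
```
[7, 1, 4, 26, 37]
(6, 4, 2, 9)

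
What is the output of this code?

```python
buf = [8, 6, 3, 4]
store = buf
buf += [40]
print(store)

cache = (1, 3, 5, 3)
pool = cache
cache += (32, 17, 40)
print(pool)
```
[8, 6, 3, 4, 40]
(1, 3, 5, 3)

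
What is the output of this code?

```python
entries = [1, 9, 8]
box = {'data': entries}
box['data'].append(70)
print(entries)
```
[1, 9, 8, 70]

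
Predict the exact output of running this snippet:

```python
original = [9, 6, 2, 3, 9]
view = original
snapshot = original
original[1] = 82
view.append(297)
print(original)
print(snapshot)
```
[9, 82, 2, 3, 9, 297]
[9, 82, 2, 3, 9, 297]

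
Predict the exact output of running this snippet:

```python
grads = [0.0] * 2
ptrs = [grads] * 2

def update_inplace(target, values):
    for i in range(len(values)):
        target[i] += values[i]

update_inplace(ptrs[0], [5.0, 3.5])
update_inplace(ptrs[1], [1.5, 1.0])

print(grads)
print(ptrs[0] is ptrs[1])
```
[6.5, 4.5]
True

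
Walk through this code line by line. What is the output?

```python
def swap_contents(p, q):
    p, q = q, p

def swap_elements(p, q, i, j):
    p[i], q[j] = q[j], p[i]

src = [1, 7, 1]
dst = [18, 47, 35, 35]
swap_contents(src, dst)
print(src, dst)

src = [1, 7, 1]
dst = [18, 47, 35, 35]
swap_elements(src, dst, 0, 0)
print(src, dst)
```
[1, 7, 1] [18, 47, 35, 35]
[18, 7, 1] [1, 47, 35, 35]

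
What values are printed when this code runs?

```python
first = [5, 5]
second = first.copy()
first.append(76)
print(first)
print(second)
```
[5, 5, 76]
[5, 5]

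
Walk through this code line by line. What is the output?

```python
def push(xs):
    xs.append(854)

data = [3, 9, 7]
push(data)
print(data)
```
[3, 9, 7, 854]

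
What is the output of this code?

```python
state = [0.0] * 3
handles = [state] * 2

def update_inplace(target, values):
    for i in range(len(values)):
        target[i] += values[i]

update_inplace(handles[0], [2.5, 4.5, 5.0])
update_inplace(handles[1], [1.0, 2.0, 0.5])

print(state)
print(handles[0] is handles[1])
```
[3.5, 6.5, 5.5]
True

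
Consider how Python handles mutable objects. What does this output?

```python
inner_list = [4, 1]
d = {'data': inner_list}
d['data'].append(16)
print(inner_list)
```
[4, 1, 16]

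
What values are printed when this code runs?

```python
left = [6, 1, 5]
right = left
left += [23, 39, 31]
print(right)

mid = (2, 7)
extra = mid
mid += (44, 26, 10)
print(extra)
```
[6, 1, 5, 23, 39, 31]
(2, 7)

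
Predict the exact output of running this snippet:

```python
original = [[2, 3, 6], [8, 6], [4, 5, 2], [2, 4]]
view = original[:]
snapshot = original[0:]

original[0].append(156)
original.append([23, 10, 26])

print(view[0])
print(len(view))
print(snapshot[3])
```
[2, 3, 6, 156]
4
[2, 4]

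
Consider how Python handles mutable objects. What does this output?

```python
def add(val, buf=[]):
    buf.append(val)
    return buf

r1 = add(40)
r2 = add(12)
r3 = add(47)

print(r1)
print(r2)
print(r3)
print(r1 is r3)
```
[40, 12, 47]
[40, 12, 47]
[40, 12, 47]
True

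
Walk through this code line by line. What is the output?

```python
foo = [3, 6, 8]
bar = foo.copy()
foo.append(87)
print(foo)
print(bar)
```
[3, 6, 8, 87]
[3, 6, 8]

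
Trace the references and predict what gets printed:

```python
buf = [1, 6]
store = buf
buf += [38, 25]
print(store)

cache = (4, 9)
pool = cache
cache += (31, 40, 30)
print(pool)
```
[1, 6, 38, 25]
(4, 9)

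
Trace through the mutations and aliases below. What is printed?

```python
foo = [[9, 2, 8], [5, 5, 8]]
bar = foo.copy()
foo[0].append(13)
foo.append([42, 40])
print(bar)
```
[[9, 2, 8, 13], [5, 5, 8]]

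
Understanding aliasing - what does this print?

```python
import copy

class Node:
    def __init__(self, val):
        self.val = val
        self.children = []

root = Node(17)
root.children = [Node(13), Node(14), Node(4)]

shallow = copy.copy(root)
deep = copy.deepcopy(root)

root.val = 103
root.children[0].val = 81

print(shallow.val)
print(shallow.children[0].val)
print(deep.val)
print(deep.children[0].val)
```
17
81
17
13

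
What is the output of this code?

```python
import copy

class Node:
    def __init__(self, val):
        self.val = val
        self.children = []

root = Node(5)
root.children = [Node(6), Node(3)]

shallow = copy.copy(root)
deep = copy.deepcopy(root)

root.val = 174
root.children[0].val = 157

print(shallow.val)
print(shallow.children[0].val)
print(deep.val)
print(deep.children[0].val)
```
5
157
5
6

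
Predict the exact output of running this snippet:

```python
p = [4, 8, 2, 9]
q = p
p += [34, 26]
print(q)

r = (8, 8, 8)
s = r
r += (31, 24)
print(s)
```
[4, 8, 2, 9, 34, 26]
(8, 8, 8)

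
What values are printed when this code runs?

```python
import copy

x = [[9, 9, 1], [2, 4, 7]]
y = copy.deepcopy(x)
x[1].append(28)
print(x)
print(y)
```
[[9, 9, 1], [2, 4, 7, 28]]
[[9, 9, 1], [2, 4, 7]]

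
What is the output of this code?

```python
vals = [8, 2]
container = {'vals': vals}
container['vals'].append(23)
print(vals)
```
[8, 2, 23]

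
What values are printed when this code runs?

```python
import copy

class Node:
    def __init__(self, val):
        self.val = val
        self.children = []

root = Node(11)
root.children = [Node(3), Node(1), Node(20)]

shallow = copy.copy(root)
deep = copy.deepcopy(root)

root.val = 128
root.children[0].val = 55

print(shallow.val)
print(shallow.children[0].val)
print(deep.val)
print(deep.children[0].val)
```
11
55
11
3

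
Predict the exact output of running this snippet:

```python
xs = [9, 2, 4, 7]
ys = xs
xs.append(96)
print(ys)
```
[9, 2, 4, 7, 96]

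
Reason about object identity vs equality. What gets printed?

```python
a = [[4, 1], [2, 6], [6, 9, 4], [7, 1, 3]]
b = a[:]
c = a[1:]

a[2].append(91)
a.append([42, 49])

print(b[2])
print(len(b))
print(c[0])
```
[6, 9, 4, 91]
4
[2, 6]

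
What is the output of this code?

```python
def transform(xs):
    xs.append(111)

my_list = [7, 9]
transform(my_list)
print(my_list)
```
[7, 9, 111]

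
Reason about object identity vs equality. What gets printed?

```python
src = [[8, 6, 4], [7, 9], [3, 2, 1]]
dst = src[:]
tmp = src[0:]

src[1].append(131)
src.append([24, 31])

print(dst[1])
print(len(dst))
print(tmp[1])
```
[7, 9, 131]
3
[7, 9, 131]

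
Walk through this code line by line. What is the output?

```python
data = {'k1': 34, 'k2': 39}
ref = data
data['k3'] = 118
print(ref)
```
{'k1': 34, 'k2': 39, 'k3': 118}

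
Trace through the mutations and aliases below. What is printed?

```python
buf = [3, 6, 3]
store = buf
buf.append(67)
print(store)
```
[3, 6, 3, 67]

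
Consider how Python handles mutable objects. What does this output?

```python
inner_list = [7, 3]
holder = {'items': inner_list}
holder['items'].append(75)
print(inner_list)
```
[7, 3, 75]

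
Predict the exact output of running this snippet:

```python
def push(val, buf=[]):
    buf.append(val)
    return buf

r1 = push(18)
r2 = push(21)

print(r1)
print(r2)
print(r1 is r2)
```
[18, 21]
[18, 21]
True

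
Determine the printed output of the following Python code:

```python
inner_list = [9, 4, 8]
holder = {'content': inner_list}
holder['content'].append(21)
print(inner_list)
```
[9, 4, 8, 21]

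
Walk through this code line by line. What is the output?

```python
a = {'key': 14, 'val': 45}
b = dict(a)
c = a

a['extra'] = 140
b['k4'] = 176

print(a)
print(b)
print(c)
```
{'key': 14, 'val': 45, 'extra': 140}
{'key': 14, 'val': 45, 'k4': 176}
{'key': 14, 'val': 45, 'extra': 140}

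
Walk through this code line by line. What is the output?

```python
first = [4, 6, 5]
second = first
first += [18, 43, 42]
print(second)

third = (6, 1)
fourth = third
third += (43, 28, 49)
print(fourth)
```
[4, 6, 5, 18, 43, 42]
(6, 1)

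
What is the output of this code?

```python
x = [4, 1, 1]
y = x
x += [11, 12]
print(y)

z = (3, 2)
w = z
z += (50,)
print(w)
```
[4, 1, 1, 11, 12]
(3, 2)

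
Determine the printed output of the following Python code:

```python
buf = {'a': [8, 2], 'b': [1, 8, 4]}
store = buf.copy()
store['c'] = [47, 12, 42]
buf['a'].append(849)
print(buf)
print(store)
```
{'a': [8, 2, 849], 'b': [1, 8, 4]}
{'a': [8, 2, 849], 'b': [1, 8, 4], 'c': [47, 12, 42]}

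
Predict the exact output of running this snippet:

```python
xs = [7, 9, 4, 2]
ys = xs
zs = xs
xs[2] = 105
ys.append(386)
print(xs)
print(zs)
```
[7, 9, 105, 2, 386]
[7, 9, 105, 2, 386]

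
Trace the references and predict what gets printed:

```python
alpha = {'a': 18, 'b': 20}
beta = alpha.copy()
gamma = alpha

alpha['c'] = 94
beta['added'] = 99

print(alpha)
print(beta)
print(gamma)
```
{'a': 18, 'b': 20, 'c': 94}
{'a': 18, 'b': 20, 'added': 99}
{'a': 18, 'b': 20, 'c': 94}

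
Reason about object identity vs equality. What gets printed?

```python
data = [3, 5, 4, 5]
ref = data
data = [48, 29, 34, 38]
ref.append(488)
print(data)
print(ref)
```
[48, 29, 34, 38]
[3, 5, 4, 5, 488]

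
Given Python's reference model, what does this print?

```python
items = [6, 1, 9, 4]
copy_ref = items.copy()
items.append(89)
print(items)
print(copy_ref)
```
[6, 1, 9, 4, 89]
[6, 1, 9, 4]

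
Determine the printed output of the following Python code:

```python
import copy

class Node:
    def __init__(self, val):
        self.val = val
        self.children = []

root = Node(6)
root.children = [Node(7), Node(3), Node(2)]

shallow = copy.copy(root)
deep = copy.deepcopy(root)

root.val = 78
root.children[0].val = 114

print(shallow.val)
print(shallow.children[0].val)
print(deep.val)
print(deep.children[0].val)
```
6
114
6
7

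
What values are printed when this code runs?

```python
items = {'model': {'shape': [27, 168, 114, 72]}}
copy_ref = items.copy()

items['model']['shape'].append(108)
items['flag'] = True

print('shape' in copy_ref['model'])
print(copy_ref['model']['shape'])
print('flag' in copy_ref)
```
True
[27, 168, 114, 72, 108]
False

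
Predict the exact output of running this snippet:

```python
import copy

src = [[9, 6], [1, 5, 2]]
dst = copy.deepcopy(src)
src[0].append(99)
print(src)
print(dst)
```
[[9, 6, 99], [1, 5, 2]]
[[9, 6], [1, 5, 2]]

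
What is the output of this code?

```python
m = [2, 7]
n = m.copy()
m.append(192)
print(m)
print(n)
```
[2, 7, 192]
[2, 7]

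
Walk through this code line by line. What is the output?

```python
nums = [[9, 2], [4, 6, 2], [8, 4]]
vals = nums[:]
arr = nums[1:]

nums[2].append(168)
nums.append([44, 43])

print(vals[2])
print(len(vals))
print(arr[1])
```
[8, 4, 168]
3
[8, 4, 168]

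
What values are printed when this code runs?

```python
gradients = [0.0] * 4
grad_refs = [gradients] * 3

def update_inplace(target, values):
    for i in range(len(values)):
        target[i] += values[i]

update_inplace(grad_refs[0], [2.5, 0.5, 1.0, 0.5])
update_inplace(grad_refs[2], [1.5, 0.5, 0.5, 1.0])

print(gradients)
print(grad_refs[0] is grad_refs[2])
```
[4.0, 1.0, 1.5, 1.5]
True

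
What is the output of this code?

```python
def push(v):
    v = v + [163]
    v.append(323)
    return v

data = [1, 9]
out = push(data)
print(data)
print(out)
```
[1, 9]
[1, 9, 163, 323]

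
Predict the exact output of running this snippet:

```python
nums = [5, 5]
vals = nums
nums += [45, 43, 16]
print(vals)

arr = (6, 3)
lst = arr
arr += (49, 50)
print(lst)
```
[5, 5, 45, 43, 16]
(6, 3)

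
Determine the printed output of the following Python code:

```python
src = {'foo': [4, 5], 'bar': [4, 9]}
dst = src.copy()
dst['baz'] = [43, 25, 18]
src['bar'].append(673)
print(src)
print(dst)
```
{'foo': [4, 5], 'bar': [4, 9, 673]}
{'foo': [4, 5], 'bar': [4, 9, 673], 'baz': [43, 25, 18]}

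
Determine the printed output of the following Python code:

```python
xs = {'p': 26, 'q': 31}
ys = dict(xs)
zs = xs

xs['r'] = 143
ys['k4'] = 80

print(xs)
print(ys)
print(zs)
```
{'p': 26, 'q': 31, 'r': 143}
{'p': 26, 'q': 31, 'k4': 80}
{'p': 26, 'q': 31, 'r': 143}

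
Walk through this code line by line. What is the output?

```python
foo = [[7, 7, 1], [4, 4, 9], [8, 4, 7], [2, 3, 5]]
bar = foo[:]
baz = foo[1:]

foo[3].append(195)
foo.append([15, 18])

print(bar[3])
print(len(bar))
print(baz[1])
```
[2, 3, 5, 195]
4
[8, 4, 7]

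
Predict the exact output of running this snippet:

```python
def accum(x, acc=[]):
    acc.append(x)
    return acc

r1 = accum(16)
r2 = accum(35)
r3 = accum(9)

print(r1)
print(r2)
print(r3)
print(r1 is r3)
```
[16, 35, 9]
[16, 35, 9]
[16, 35, 9]
True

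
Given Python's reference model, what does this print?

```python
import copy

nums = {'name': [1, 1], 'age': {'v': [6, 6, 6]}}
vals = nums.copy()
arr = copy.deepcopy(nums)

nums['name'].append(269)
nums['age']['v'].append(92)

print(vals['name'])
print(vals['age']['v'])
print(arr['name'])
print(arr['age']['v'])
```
[1, 1, 269]
[6, 6, 6, 92]
[1, 1]
[6, 6, 6]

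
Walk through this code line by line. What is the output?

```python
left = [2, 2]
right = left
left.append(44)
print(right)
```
[2, 2, 44]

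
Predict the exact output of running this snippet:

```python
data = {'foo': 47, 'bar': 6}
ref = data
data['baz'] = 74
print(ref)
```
{'foo': 47, 'bar': 6, 'baz': 74}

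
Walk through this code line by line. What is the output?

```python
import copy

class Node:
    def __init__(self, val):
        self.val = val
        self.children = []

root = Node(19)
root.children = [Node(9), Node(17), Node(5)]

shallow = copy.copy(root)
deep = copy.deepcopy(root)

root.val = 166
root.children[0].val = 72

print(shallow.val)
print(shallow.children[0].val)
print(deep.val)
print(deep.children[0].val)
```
19
72
19
9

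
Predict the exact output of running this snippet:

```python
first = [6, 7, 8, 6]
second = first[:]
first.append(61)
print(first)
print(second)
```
[6, 7, 8, 6, 61]
[6, 7, 8, 6]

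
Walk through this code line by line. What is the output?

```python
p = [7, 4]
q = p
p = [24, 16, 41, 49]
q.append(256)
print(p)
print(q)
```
[24, 16, 41, 49]
[7, 4, 256]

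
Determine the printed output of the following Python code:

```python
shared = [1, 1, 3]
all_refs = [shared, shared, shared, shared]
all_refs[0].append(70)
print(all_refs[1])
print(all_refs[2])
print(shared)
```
[1, 1, 3, 70]
[1, 1, 3, 70]
[1, 1, 3, 70]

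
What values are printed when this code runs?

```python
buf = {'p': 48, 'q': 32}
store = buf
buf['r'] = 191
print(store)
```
{'p': 48, 'q': 32, 'r': 191}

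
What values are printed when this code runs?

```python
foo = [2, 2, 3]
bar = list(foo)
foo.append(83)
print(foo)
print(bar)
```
[2, 2, 3, 83]
[2, 2, 3]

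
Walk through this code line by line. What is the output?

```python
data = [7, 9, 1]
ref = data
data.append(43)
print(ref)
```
[7, 9, 1, 43]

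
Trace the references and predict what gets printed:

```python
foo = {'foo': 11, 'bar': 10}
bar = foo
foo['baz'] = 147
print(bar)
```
{'foo': 11, 'bar': 10, 'baz': 147}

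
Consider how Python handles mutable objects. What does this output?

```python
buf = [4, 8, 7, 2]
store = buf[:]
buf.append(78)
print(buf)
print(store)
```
[4, 8, 7, 2, 78]
[4, 8, 7, 2]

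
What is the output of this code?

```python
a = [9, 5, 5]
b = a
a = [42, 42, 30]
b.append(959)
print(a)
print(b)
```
[42, 42, 30]
[9, 5, 5, 959]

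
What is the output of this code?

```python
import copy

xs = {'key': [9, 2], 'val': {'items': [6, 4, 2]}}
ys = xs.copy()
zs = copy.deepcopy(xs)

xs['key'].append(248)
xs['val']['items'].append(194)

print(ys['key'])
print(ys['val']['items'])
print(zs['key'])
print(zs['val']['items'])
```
[9, 2, 248]
[6, 4, 2, 194]
[9, 2]
[6, 4, 2]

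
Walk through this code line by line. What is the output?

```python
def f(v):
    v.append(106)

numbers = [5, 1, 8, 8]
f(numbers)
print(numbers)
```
[5, 1, 8, 8, 106]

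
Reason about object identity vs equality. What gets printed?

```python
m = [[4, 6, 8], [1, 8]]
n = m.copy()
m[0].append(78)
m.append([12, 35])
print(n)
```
[[4, 6, 8, 78], [1, 8]]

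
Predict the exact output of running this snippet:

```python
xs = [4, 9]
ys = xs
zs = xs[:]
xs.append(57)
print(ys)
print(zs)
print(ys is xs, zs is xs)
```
[4, 9, 57]
[4, 9]
True False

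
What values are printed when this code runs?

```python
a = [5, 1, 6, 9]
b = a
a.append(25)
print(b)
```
[5, 1, 6, 9, 25]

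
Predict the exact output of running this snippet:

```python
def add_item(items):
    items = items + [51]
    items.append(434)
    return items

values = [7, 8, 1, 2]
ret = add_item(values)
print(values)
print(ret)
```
[7, 8, 1, 2]
[7, 8, 1, 2, 51, 434]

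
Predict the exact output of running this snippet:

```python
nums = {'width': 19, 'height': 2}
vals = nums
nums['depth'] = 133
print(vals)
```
{'width': 19, 'height': 2, 'depth': 133}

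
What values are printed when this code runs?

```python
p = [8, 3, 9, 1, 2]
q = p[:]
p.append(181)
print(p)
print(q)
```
[8, 3, 9, 1, 2, 181]
[8, 3, 9, 1, 2]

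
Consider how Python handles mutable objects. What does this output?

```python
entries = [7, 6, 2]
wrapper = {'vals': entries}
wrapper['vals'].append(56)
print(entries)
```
[7, 6, 2, 56]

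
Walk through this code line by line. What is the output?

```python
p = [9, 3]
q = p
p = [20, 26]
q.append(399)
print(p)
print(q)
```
[20, 26]
[9, 3, 399]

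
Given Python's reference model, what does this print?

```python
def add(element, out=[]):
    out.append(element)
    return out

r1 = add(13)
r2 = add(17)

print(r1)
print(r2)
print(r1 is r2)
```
[13, 17]
[13, 17]
True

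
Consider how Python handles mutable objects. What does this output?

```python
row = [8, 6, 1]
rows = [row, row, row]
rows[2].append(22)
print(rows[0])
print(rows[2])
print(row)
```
[8, 6, 1, 22]
[8, 6, 1, 22]
[8, 6, 1, 22]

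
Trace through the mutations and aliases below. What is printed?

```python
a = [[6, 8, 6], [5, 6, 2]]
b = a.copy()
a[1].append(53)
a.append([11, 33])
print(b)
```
[[6, 8, 6], [5, 6, 2, 53]]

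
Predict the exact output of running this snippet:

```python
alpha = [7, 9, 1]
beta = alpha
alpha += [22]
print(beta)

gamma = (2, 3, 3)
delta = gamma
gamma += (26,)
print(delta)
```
[7, 9, 1, 22]
(2, 3, 3)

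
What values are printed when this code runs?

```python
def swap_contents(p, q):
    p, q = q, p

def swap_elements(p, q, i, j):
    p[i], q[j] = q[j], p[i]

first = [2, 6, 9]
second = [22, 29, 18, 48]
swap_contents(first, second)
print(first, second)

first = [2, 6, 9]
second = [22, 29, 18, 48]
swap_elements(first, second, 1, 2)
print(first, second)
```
[2, 6, 9] [22, 29, 18, 48]
[2, 18, 9] [22, 29, 6, 48]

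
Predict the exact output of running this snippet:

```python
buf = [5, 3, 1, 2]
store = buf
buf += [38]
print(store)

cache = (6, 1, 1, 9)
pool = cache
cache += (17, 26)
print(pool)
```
[5, 3, 1, 2, 38]
(6, 1, 1, 9)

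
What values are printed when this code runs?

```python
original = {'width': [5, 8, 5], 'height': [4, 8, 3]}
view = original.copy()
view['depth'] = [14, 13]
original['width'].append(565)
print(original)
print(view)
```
{'width': [5, 8, 5, 565], 'height': [4, 8, 3]}
{'width': [5, 8, 5, 565], 'height': [4, 8, 3], 'depth': [14, 13]}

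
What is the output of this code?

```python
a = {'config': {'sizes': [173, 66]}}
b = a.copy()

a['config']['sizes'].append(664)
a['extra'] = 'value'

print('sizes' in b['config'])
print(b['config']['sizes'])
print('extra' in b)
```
True
[173, 66, 664]
False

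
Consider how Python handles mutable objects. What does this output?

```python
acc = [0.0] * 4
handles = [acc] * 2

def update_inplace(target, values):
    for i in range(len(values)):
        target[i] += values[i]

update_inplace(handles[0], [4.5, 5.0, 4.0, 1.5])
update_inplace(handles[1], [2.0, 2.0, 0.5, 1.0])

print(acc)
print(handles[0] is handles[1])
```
[6.5, 7.0, 4.5, 2.5]
True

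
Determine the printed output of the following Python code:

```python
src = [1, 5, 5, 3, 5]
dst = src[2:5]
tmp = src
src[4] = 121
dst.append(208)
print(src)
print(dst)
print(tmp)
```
[1, 5, 5, 3, 121]
[5, 3, 5, 208]
[1, 5, 5, 3, 121]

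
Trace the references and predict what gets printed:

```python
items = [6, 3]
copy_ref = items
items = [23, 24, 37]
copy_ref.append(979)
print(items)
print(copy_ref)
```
[23, 24, 37]
[6, 3, 979]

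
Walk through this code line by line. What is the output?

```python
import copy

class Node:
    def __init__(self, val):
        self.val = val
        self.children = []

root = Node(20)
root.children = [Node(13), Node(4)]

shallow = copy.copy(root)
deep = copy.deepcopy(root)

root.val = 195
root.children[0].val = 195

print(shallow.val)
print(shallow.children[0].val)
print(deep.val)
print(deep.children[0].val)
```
20
195
20
13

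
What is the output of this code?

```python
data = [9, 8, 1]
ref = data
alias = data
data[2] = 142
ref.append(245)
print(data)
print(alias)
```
[9, 8, 142, 245]
[9, 8, 142, 245]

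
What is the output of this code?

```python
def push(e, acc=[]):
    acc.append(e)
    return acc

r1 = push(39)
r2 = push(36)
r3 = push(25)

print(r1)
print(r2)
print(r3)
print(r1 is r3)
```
[39, 36, 25]
[39, 36, 25]
[39, 36, 25]
True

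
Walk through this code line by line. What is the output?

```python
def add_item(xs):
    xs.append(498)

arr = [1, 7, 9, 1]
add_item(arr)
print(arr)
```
[1, 7, 9, 1, 498]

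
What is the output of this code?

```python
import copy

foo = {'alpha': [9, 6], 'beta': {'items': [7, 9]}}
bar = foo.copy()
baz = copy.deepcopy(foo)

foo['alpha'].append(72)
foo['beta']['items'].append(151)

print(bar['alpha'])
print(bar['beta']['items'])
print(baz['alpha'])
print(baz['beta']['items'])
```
[9, 6, 72]
[7, 9, 151]
[9, 6]
[7, 9]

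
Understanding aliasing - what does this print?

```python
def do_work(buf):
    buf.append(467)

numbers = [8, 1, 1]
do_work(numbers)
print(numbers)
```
[8, 1, 1, 467]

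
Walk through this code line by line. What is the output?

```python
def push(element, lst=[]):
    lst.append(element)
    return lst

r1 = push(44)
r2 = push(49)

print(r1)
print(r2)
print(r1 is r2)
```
[44, 49]
[44, 49]
True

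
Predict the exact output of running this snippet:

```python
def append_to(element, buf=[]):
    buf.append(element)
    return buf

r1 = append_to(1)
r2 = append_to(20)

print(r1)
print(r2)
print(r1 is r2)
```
[1, 20]
[1, 20]
True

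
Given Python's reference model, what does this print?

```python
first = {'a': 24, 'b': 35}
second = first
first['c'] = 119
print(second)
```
{'a': 24, 'b': 35, 'c': 119}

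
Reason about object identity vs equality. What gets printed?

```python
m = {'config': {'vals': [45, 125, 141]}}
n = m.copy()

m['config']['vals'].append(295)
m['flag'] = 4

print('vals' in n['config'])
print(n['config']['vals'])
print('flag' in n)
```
True
[45, 125, 141, 295]
False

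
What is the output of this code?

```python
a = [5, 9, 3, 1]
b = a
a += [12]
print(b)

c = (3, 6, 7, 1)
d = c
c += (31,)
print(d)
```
[5, 9, 3, 1, 12]
(3, 6, 7, 1)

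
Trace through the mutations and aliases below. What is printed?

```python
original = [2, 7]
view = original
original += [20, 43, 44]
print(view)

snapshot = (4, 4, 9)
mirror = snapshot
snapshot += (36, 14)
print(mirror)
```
[2, 7, 20, 43, 44]
(4, 4, 9)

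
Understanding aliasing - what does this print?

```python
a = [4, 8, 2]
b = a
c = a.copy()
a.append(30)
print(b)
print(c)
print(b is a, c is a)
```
[4, 8, 2, 30]
[4, 8, 2]
True False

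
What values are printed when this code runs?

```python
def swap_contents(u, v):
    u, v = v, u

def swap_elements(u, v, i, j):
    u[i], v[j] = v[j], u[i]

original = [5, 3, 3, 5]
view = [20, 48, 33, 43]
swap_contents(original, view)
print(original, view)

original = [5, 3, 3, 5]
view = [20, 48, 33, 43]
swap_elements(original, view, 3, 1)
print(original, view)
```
[5, 3, 3, 5] [20, 48, 33, 43]
[5, 3, 3, 48] [20, 5, 33, 43]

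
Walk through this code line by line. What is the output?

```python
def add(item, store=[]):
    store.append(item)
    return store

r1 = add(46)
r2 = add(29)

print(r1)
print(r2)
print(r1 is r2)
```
[46, 29]
[46, 29]
True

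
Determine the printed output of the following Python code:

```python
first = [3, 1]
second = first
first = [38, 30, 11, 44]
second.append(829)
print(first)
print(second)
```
[38, 30, 11, 44]
[3, 1, 829]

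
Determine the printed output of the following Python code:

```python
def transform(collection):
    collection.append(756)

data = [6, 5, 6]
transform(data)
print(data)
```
[6, 5, 6, 756]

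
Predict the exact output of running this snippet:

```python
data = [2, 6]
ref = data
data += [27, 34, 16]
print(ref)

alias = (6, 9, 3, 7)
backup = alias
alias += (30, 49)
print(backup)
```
[2, 6, 27, 34, 16]
(6, 9, 3, 7)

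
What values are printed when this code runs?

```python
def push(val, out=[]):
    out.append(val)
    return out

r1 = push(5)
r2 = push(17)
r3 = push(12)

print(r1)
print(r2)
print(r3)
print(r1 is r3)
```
[5, 17, 12]
[5, 17, 12]
[5, 17, 12]
True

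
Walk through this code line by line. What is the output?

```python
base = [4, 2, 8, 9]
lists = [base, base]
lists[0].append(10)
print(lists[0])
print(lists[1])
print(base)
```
[4, 2, 8, 9, 10]
[4, 2, 8, 9, 10]
[4, 2, 8, 9, 10]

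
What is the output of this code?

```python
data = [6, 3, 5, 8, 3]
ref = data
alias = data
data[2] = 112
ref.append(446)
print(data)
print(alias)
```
[6, 3, 112, 8, 3, 446]
[6, 3, 112, 8, 3, 446]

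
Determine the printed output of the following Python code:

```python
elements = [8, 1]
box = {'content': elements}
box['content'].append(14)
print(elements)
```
[8, 1, 14]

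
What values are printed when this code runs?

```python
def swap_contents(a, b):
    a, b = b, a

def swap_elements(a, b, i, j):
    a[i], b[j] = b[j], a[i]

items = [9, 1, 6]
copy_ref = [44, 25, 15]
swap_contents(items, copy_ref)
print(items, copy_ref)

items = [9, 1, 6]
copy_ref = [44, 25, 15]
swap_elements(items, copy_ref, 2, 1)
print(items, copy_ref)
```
[9, 1, 6] [44, 25, 15]
[9, 1, 25] [44, 6, 15]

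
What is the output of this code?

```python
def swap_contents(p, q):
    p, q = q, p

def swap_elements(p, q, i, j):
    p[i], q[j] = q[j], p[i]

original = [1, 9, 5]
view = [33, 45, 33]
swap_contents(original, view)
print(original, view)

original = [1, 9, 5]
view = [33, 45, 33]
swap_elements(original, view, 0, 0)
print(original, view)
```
[1, 9, 5] [33, 45, 33]
[33, 9, 5] [1, 45, 33]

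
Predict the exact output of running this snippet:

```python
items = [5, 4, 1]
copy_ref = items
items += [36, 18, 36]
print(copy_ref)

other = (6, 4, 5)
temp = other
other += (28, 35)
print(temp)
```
[5, 4, 1, 36, 18, 36]
(6, 4, 5)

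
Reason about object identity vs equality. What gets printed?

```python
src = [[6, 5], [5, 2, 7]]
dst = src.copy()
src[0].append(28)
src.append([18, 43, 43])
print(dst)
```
[[6, 5, 28], [5, 2, 7]]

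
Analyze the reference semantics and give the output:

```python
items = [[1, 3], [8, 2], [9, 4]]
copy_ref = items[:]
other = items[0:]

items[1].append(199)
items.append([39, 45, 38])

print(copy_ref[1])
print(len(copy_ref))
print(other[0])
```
[8, 2, 199]
3
[1, 3]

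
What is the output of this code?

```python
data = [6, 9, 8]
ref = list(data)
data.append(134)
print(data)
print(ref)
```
[6, 9, 8, 134]
[6, 9, 8]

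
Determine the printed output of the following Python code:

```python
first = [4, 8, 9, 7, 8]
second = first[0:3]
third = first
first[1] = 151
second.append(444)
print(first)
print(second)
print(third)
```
[4, 151, 9, 7, 8]
[4, 8, 9, 444]
[4, 151, 9, 7, 8]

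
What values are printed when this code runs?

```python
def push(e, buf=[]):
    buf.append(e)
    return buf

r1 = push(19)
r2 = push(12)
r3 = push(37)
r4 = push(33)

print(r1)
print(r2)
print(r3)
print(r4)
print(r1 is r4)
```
[19, 12, 37, 33]
[19, 12, 37, 33]
[19, 12, 37, 33]
[19, 12, 37, 33]
True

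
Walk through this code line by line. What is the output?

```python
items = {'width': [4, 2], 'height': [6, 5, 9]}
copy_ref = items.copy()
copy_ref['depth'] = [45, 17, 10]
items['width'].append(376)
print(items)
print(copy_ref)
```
{'width': [4, 2, 376], 'height': [6, 5, 9]}
{'width': [4, 2, 376], 'height': [6, 5, 9], 'depth': [45, 17, 10]}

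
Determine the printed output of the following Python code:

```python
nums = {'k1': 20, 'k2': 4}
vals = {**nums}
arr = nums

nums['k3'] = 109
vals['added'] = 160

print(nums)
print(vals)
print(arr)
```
{'k1': 20, 'k2': 4, 'k3': 109}
{'k1': 20, 'k2': 4, 'added': 160}
{'k1': 20, 'k2': 4, 'k3': 109}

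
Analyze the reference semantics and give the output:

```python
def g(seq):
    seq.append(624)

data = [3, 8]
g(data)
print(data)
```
[3, 8, 624]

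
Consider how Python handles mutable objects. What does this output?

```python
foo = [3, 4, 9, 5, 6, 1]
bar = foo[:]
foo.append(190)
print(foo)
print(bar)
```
[3, 4, 9, 5, 6, 1, 190]
[3, 4, 9, 5, 6, 1]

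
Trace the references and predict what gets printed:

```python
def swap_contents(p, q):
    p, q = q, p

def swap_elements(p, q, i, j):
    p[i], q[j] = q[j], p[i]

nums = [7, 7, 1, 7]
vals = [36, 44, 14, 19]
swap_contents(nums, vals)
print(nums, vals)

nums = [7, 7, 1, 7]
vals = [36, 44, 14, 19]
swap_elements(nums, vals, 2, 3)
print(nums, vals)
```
[7, 7, 1, 7] [36, 44, 14, 19]
[7, 7, 19, 7] [36, 44, 14, 1]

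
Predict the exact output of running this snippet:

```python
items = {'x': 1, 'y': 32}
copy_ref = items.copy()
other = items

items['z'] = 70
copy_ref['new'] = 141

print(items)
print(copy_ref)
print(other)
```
{'x': 1, 'y': 32, 'z': 70}
{'x': 1, 'y': 32, 'new': 141}
{'x': 1, 'y': 32, 'z': 70}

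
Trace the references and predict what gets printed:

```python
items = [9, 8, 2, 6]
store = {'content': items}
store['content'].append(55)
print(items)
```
[9, 8, 2, 6, 55]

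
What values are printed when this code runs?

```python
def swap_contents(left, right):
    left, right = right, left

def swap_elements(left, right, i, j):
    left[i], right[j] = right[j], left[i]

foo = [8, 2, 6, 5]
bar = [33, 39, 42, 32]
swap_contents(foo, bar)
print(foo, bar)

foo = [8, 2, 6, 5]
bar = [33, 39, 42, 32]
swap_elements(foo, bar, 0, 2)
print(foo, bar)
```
[8, 2, 6, 5] [33, 39, 42, 32]
[42, 2, 6, 5] [33, 39, 8, 32]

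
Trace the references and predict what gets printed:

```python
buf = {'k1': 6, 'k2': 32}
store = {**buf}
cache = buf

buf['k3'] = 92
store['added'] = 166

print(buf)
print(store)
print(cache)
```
{'k1': 6, 'k2': 32, 'k3': 92}
{'k1': 6, 'k2': 32, 'added': 166}
{'k1': 6, 'k2': 32, 'k3': 92}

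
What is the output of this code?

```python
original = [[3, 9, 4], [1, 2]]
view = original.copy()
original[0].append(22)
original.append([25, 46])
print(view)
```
[[3, 9, 4, 22], [1, 2]]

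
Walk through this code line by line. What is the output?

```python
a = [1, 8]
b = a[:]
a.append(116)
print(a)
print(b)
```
[1, 8, 116]
[1, 8]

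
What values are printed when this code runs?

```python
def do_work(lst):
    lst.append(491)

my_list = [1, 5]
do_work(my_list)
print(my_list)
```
[1, 5, 491]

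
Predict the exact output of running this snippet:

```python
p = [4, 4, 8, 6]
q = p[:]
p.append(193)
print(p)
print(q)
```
[4, 4, 8, 6, 193]
[4, 4, 8, 6]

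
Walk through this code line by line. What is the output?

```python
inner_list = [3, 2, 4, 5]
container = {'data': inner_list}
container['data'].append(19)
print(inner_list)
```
[3, 2, 4, 5, 19]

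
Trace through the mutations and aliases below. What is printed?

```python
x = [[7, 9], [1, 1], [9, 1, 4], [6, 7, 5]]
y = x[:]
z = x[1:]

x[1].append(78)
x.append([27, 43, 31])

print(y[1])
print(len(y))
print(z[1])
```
[1, 1, 78]
4
[9, 1, 4]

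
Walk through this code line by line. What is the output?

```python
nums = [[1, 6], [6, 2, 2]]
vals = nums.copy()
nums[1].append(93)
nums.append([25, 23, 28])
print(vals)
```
[[1, 6], [6, 2, 2, 93]]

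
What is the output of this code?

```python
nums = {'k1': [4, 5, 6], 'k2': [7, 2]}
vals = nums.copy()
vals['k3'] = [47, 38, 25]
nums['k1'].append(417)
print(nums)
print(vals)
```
{'k1': [4, 5, 6, 417], 'k2': [7, 2]}
{'k1': [4, 5, 6, 417], 'k2': [7, 2], 'k3': [47, 38, 25]}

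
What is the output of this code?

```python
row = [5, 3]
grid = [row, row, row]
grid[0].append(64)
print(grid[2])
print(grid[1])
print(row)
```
[5, 3, 64]
[5, 3, 64]
[5, 3, 64]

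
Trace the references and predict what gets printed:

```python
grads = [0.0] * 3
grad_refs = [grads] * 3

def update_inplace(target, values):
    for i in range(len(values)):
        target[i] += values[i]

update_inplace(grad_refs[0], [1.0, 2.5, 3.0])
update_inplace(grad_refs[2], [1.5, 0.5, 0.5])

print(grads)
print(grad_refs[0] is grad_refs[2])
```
[2.5, 3.0, 3.5]
True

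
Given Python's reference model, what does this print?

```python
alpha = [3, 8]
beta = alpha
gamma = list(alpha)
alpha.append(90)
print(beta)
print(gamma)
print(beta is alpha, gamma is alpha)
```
[3, 8, 90]
[3, 8]
True False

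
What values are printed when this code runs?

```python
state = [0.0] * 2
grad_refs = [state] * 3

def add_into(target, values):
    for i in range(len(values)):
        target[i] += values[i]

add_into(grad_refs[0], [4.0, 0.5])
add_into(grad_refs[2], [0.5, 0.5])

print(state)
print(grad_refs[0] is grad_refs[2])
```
[4.5, 1.0]
True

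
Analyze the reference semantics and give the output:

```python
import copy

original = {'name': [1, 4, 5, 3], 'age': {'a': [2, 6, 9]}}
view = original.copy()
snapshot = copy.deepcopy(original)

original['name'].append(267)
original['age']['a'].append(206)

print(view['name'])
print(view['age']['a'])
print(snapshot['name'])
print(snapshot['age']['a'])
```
[1, 4, 5, 3, 267]
[2, 6, 9, 206]
[1, 4, 5, 3]
[2, 6, 9]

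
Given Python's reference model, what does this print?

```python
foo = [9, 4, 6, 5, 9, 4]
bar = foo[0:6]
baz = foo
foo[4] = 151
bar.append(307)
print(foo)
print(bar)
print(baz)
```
[9, 4, 6, 5, 151, 4]
[9, 4, 6, 5, 9, 4, 307]
[9, 4, 6, 5, 151, 4]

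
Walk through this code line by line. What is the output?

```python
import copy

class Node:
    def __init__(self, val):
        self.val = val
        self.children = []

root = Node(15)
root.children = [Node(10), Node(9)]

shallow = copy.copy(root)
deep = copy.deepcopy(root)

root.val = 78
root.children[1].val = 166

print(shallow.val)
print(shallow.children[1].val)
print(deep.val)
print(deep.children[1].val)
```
15
166
15
9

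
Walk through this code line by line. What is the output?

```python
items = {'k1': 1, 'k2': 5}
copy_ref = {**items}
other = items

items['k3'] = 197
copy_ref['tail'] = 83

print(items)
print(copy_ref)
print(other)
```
{'k1': 1, 'k2': 5, 'k3': 197}
{'k1': 1, 'k2': 5, 'tail': 83}
{'k1': 1, 'k2': 5, 'k3': 197}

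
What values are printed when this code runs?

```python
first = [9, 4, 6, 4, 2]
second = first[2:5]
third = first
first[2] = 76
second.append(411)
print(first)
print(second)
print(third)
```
[9, 4, 76, 4, 2]
[6, 4, 2, 411]
[9, 4, 76, 4, 2]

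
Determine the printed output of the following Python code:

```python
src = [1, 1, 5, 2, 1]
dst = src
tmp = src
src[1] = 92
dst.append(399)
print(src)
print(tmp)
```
[1, 92, 5, 2, 1, 399]
[1, 92, 5, 2, 1, 399]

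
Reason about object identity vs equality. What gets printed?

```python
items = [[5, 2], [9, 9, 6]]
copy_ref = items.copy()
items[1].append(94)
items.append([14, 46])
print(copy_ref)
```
[[5, 2], [9, 9, 6, 94]]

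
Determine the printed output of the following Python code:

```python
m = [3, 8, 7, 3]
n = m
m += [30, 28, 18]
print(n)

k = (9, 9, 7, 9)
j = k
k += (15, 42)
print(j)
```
[3, 8, 7, 3, 30, 28, 18]
(9, 9, 7, 9)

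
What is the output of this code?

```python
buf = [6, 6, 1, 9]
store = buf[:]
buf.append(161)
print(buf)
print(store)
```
[6, 6, 1, 9, 161]
[6, 6, 1, 9]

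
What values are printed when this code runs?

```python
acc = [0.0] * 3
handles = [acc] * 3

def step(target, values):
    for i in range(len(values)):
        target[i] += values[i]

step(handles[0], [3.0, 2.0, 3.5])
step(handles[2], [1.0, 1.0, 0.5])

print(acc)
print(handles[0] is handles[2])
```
[4.0, 3.0, 4.0]
True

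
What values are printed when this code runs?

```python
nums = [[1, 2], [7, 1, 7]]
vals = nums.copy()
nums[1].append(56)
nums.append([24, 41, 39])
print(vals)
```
[[1, 2], [7, 1, 7, 56]]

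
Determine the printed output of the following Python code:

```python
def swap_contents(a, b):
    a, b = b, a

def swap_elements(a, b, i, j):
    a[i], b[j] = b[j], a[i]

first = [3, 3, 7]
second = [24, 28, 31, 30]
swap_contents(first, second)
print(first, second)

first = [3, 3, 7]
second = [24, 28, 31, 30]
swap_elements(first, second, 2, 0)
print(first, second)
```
[3, 3, 7] [24, 28, 31, 30]
[3, 3, 24] [7, 28, 31, 30]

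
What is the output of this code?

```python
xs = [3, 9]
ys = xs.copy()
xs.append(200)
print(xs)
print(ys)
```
[3, 9, 200]
[3, 9]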